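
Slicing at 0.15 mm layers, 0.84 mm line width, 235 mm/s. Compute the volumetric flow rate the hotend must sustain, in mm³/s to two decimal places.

Extrusion cross-section: 0.15 × 0.84 → 0.126 mm².
Q = v·A = 235 × 0.126 = 29.61 mm³/s.

29.61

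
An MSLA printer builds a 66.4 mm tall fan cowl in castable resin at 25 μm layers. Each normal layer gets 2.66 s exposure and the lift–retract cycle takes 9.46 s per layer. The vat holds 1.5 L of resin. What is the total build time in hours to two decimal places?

Layer count = ceil(66.4 / 0.025) = 2656.
Each layer takes: 2.66 + 9.46 → 12.12 s.
Total = 2656 × 12.12 = 32190.72 s = 8.94 hours.

8.94 hours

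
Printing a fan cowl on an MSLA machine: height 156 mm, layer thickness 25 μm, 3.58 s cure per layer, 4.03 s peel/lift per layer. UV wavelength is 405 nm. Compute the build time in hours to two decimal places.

Layers = ⌈156/0.025⌉ = 6240.
Cycle time: 3.58 + 4.03 → 7.61 s.
Total = 6240 × 7.61 = 47486.4 s = 13.19 hours.

13.19 hours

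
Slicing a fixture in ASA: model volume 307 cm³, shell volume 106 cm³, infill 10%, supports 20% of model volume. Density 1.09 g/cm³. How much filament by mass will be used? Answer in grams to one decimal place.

Volume inside the shell = 307 − 106 = 201 cm³.
Infill deposited = 0.10 × 201, so 20.1 cm³.
Support = 0.20 × 307 = 61.4 cm³.
Total printed volume = 106 + 20.1 + 61.4 = 187.5 cm³.
Mass = 187.5 × 1.09 = 204.375 g.

204.4 g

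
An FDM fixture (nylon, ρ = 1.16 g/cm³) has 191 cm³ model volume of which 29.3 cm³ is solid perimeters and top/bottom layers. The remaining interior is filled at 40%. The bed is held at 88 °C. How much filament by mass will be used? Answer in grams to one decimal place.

109.0 g

Interior volume: 191 − 29.3 → 161.7 cm³.
Deposited infill = 0.40 × 161.7, so 64.68 cm³.
Total printed volume = 29.3 + 64.68 = 93.98 cm³.
Mass = 93.98 × 1.16 = 109.0168 g.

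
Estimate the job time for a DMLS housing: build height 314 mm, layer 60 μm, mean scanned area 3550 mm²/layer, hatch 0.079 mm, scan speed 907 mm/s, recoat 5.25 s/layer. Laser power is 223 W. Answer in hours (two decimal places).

79.66 hours

Layer count = ceil(314 / 0.06) = 5234.
Hatch length per layer: 3550 / 0.079 → 44936.7 mm.
Laser time per layer = 44936.7 / 907, so 49.5443 s.
Time per layer = 49.5443 + 5.25, so 54.7943 s.
5234 layers × 54.7943 s/layer = 286793.3662 s, i.e. 79.66 hours.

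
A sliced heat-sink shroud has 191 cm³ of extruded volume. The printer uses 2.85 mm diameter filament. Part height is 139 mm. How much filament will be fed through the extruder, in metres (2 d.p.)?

Filament cross-section = π × (2.85/2)² = 6.3794 mm².
L = 191000 mm³ / 6.3794 mm² = 29940.12 mm, i.e. 29.94 m.

29.94 m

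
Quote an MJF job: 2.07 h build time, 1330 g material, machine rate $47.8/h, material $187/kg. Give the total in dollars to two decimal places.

$347.66

Time charge = 47.8 × 2.07 = $98.946.
Feedstock cost = 187 × 1330/1000 = $248.71.
Total = 98.946 + 248.71 = 347.656 ≈ $347.66.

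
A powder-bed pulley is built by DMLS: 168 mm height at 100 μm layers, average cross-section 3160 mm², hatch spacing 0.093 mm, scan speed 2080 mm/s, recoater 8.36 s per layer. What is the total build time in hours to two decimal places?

11.52 hours

Layer count = ceil(168 / 0.1) = 1680.
Hatch length per layer = 3160 / 0.093, so 33978.5 mm.
Laser time per layer = 33978.5 / 2080 = 16.3358 s.
Time per layer = 16.3358 + 8.36, so 24.6958 s.
Total: 1680 × 24.6958 s = 41488.944 s → 11.52 hours.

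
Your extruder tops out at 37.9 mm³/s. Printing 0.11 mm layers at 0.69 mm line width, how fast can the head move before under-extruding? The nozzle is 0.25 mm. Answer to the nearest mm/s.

A = 0.11 × 0.69 = 0.0759 mm².
v_max = Q/A = 37.9/0.0759 = 499.34 mm/s → 499 mm/s.

499 mm/s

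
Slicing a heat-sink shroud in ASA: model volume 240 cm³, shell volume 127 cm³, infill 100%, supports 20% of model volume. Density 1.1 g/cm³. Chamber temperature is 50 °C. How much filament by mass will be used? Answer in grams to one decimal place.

316.8 g

Volume inside the shell = 240 − 127, so 113 cm³.
Infill volume = 1.00 × 113 = 113 cm³.
Support = 0.20 × 240 = 48 cm³.
Total printed volume = 127 + 113 + 48, so 288 cm³.
Mass = 288 × 1.1 = 316.8 g.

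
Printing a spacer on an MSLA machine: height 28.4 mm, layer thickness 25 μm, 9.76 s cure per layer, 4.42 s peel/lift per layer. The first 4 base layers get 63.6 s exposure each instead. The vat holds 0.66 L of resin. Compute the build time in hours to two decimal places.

4.53 hours

Layers = ⌈28.4/0.025⌉ = 1136.
Burn-in layers = 4 × (63.6 + 4.42) = 272.08 s.
Remaining layers = 1132 × (9.76 + 4.42), so 16051.76 s.
Sum: 272.08 + 16051.76 = 16323.84 s → 4.53 hours.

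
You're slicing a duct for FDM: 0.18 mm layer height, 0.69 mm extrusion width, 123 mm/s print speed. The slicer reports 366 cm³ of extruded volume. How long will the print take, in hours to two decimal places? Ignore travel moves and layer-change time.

6.66 hours

Bead cross-section = 0.18 × 0.69, so 0.1242 mm².
Toolpath length = 366 cm³ / 0.1242 mm² = 366000 / 0.1242 = 2946859.9 mm.
Time extruding = 2946859.9 / 123 = 23958.2 s.
In the requested units: 23958.2 s = 6.66 hours.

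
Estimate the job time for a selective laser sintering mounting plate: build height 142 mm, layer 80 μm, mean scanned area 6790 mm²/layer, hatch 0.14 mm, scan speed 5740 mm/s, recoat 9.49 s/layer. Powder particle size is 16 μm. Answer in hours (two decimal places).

8.85 hours

Layers = ⌈142/0.08⌉ = 1775.
Hatch length per layer = 6790 / 0.14 = 48500 mm.
Scan time per layer = 48500 / 5740, so 8.4495 s.
Layer cycle = 8.4495 + 9.49, so 17.9395 s.
Build time = 1775 × 17.9395 = 31842.6125 s = 8.85 hours.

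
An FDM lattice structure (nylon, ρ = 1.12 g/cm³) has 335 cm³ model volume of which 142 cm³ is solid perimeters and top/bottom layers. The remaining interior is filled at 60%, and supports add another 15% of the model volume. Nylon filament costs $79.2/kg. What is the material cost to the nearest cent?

Interior volume = 335 − 142, so 193 cm³.
Deposited infill = 0.60 × 193, so 115.8 cm³.
Support = 0.15 × 335 = 50.25 cm³.
Total printed volume: 142 + 115.8 + 50.25 → 308.05 cm³.
Mass = 308.05 × 1.12 = 345.016 g.
Cost = 345.016 g / 1000 × $79.2/kg = $27.33.

$27.33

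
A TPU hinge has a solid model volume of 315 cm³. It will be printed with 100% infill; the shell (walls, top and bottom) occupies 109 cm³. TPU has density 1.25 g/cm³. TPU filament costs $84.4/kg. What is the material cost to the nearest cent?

$33.23

Interior volume = 315 − 109 = 206 cm³.
Deposited infill = 1.00 × 206 = 206 cm³.
Total printed volume = 109 + 206 = 315 cm³.
Mass = 315 × 1.25 = 393.75 g.
Cost = 393.75 g / 1000 × $84.4/kg = $33.23.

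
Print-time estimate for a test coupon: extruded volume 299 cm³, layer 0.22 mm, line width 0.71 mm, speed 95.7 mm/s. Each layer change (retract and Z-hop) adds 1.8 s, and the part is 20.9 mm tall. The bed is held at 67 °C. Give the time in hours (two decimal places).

5.60 hours

Extrusion cross-section: 0.22 × 0.71 → 0.1562 mm².
Total extruded path = 299000/0.1562 = 1914212.5 mm.
Extrusion time: 1914212.5 / 95.7 → 20002.2 s.
Number of layers: 20.9 / 0.22 → 95 (rounded up).
Layer-change overhead: 95 × 1.8 → 171 s.
Total = 20002.2 + 171 = 20173.2 s = 5.60 hours.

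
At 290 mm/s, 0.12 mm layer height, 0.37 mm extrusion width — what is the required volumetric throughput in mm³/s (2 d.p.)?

Extrusion cross-section = 0.12 × 0.37 = 0.0444 mm².
Q = v·A = 290 × 0.0444 = 12.88 mm³/s.

12.88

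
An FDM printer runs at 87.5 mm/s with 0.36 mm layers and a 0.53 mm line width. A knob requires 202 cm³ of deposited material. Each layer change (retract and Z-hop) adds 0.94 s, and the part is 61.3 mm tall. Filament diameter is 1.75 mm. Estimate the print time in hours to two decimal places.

Bead cross-section: 0.36 × 0.53 → 0.1908 mm².
Total extruded path = 202000/0.1908 = 1058700.2 mm.
Time extruding = 1058700.2 / 87.5 = 12099.4 s.
Layers = ⌈61.3/0.36⌉ = 171.
Layer-change overhead = 171 × 0.94, so 160.74 s.
Altogether 12099.4 + 160.74 = 12260.14 s, i.e. 3.41 hours.

3.41 hours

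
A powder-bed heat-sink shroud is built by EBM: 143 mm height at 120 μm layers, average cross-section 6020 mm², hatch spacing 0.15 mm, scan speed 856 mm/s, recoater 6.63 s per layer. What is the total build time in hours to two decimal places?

17.72 hours

Number of layers: 143 / 0.12 → 1192 (rounded up).
Scan path per layer = 6020 / 0.15 = 40133.3 mm.
Per-layer scan time: 40133.3 / 856 → 46.8847 s.
Per-layer time = 46.8847 + 6.63, so 53.5147 s.
Build time = 1192 × 53.5147 = 63789.5224 s = 17.72 hours.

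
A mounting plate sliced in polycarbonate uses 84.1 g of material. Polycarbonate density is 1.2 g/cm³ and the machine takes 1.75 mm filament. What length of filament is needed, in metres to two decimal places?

29.14 m

Extruded volume: 84.1/1.2 = 70.0833 cm³ (70083.3 mm³).
A = π r² = π × 0.875² = 2.4053 mm².
L = V/A = 70083.3/2.4053 = 29137.03 mm → 29.14 m.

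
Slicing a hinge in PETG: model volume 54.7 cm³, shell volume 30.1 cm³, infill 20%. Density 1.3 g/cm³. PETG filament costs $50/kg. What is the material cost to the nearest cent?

$2.28

Infill region = 54.7 − 30.1 = 24.6 cm³.
Deposited infill = 0.20 × 24.6, so 4.92 cm³.
Deposited volume: 30.1 + 4.92 → 35.02 cm³.
Mass = 35.02 × 1.3, so 45.526 g.
Cost = 45.526 g / 1000 × $50/kg = $2.28.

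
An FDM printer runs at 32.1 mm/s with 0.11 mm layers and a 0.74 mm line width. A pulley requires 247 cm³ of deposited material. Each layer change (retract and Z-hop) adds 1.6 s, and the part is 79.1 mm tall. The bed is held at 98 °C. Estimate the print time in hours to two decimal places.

Extrusion cross-section = 0.11 × 0.74, so 0.0814 mm².
Path length: 247000 mm³ / 0.0814 mm² → 3034398 mm.
Extrusion time = 3034398 / 32.1, so 94529.5 s.
Layer count = ceil(79.1 / 0.11) = 720.
Z-hop total = 720 × 1.6, so 1152 s.
Altogether 94529.5 + 1152 = 95681.5 s, i.e. 26.58 hours.

26.58 hours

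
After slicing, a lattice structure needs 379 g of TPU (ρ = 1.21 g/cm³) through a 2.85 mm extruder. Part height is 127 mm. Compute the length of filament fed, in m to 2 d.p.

Extruded volume: 379/1.21 = 313.2231 cm³ (313223.1 mm³).
A = π r² = π × 1.425² = 6.3794 mm².
L = V/A = 313223.1/6.3794 = 49099.15 mm → 49.10 m.

49.10 m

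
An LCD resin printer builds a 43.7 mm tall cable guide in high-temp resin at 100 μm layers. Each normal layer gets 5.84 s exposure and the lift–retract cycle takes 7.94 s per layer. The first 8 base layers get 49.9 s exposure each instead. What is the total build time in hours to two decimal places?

Layer count = ceil(43.7 / 0.1) = 437.
Bottom layers = 8 × (49.9 + 7.94) = 462.72 s.
Normal layers = 429 × (5.84 + 7.94), so 5911.62 s.
Sum: 462.72 + 5911.62 = 6374.34 s → 1.77 hours.

1.77 hours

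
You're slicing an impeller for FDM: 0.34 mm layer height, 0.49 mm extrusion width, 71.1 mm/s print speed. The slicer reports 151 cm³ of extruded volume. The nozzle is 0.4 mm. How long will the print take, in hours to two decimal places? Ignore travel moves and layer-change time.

3.54 hours

Line area: 0.34 × 0.49 → 0.1666 mm².
Path length: 151000 mm³ / 0.1666 mm² → 906362.5 mm.
Extrusion time: 906362.5 / 71.1 → 12747.7 s.
Converting: 12747.7 s = 3.54 hours.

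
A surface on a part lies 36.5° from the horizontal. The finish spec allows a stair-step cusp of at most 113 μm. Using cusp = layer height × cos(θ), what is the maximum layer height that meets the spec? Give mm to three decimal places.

0.141 mm

t = h_c / cos θ = 0.113 / 0.8039 = 0.141 mm.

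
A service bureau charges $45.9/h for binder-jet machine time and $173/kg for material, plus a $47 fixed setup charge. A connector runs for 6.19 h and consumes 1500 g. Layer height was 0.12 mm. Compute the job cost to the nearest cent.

$590.62

Machine-time cost = 45.9 × 6.19, so $284.121.
Material cost: 173 × 1500/1000 → $259.50.
Adding setup: 284.121 + 259.50 + 47 → 590.621 ≈ $590.62.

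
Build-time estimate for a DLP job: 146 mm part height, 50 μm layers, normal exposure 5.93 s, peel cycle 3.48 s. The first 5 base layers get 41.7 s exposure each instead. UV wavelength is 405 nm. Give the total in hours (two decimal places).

Number of layers: 146 / 0.05 → 2920 (rounded up).
Bottom layers = 5 × (41.7 + 3.48), so 225.9 s.
Normal layers = 2915 × (5.93 + 3.48), so 27430.15 s.
Total = 225.9 + 27430.15 = 27656.05 s = 7.68 hours.

7.68 hours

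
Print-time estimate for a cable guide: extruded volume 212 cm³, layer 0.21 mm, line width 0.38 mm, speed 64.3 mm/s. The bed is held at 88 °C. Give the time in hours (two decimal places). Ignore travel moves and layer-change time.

11.48 hours

Bead cross-section: 0.21 × 0.38 → 0.0798 mm².
Total extruded path = 212000/0.0798 = 2656641.6 mm.
Time extruding = 2656641.6 / 64.3 = 41316.4 s.
41316.4 s = 11.48 hours.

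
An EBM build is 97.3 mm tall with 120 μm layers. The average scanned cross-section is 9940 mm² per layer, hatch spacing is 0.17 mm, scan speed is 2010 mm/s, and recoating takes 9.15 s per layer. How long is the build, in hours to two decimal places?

Layers = ⌈97.3/0.12⌉ = 811.
Hatch length per layer = 9940 / 0.17, so 58470.6 mm.
Scan time per layer = 58470.6 / 2010 = 29.0899 s.
Time per layer: 29.0899 + 9.15 → 38.2399 s.
811 layers × 38.2399 s/layer = 31012.5589 s, i.e. 8.61 hours.

8.61 hours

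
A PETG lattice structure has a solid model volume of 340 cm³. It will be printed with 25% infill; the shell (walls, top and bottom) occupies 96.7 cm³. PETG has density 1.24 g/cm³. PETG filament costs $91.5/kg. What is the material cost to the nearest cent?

$17.87

Interior volume: 340 − 96.7 → 243.3 cm³.
Infill volume = 0.25 × 243.3 = 60.825 cm³.
Deposited volume: 96.7 + 60.825 → 157.525 cm³.
Mass = 157.525 × 1.24 = 195.331 g.
At $91.5/kg: 195.331/1000 × 91.5 = $17.87.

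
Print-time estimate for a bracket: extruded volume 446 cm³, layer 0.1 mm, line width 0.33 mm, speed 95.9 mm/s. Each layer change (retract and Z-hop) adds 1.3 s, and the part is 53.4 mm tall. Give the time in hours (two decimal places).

Line area: 0.1 × 0.33 → 0.033 mm².
Path length: 446000 mm³ / 0.033 mm² → 13515151.5 mm.
Time extruding = 13515151.5 / 95.9, so 140929.6 s.
Number of layers: 53.4 / 0.1 → 534 (rounded up).
Non-print overhead: 534 × 1.3 → 694.2 s.
Altogether 140929.6 + 694.2 = 141623.8 s, i.e. 39.34 hours.

39.34 hours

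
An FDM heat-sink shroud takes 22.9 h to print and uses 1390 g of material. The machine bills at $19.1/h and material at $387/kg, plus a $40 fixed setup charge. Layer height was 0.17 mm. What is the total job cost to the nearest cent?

Machine cost: 19.1 × 22.9 → $437.39.
Feedstock cost = 387 × 1390/1000, so $537.93.
Adding setup: 437.39 + 537.93 + 40 → $1015.32.

$1015.32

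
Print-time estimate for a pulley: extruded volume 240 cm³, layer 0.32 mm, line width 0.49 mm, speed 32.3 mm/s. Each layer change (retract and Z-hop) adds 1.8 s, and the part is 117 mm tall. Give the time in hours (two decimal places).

Bead cross-section: 0.32 × 0.49 → 0.1568 mm².
Total extruded path = 240000/0.1568 = 1530612.2 mm.
Print-move time = 1530612.2 / 32.3, so 47387.4 s.
Layers = ⌈117/0.32⌉ = 366.
Non-print overhead = 366 × 1.8 = 658.8 s.
Altogether 47387.4 + 658.8 = 48046.2 s, i.e. 13.35 hours.

13.35 hours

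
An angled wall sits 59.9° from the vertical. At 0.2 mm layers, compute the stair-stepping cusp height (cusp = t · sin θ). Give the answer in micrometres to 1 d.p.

173.0 μm

h_c = t·sin θ = 0.2 × 0.8652 = 0.17304 mm (173.0 μm).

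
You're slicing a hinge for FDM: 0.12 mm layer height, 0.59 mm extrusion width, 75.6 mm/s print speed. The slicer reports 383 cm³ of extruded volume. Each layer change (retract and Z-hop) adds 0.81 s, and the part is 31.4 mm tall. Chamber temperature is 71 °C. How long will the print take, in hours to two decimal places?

19.94 hours

Extrusion cross-section = 0.12 × 0.59, so 0.0708 mm².
Path length: 383000 mm³ / 0.0708 mm² → 5409604.5 mm.
Time extruding: 5409604.5 / 75.6 → 71555.6 s.
Layer count = ceil(31.4 / 0.12) = 262.
Non-print overhead = 262 × 0.81, so 212.22 s.
Total = 71555.6 + 212.22 = 71767.82 s = 19.94 hours.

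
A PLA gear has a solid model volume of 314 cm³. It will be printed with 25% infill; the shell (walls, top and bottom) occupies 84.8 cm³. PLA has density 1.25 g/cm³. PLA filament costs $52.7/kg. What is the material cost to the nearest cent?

Interior volume = 314 − 84.8 = 229.2 cm³.
Infill volume = 0.25 × 229.2, so 57.3 cm³.
Deposited volume = 84.8 + 57.3 = 142.1 cm³.
Mass = 142.1 × 1.25 = 177.625 g.
Cost = 177.625 g / 1000 × $52.7/kg = $9.36.

$9.36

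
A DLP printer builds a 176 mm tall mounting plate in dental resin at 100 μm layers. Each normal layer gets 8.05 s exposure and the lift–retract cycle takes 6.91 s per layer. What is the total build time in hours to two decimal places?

7.31 hours

Number of layers: 176 / 0.1 → 1760 (rounded up).
Cycle time = 8.05 + 6.91 = 14.96 s.
Build time: 1760 × 14.96 s = 26329.6 s, i.e. 7.31 hours.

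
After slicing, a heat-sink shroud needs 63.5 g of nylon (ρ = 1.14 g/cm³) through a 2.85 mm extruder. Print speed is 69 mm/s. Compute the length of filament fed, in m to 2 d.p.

8.73 m

Volume = 63.5 g / 1.14 g·cm⁻³ = 55.7018 cm³ = 55701.8 mm³.
A = π r² = π × 1.425² = 6.3794 mm².
L = V/A = 55701.8/6.3794 = 8731.51 mm → 8.73 m.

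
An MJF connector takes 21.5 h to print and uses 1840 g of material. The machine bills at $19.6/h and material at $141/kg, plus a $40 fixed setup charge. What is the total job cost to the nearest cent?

Machine cost = 19.6 × 21.5 = $421.40.
Material cost = 141 × 1840/1000, so $259.44.
Total = 421.40 + 259.44 + 40 = $720.84.

$720.84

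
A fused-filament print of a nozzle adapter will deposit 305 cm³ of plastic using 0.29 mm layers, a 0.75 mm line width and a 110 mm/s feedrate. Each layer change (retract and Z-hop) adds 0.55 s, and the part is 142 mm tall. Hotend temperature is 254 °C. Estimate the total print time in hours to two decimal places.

3.62 hours

Bead cross-section = 0.29 × 0.75, so 0.2175 mm².
Path length: 305000 mm³ / 0.2175 mm² → 1402298.9 mm.
Time extruding = 1402298.9 / 110, so 12748.2 s.
Layer count = ceil(142 / 0.29) = 490.
Non-print overhead: 490 × 0.55 → 269.5 s.
Altogether 12748.2 + 269.5 = 13017.7 s, i.e. 3.62 hours.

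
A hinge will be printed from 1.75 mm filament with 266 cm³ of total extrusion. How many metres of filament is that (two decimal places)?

Filament cross-section = π × (1.75/2)² = 2.4053 mm².
Length = 266 cm³ / 2.4053 mm² = 266000 / 2.4053 = 110589.12 mm = 110.59 m.

110.59 m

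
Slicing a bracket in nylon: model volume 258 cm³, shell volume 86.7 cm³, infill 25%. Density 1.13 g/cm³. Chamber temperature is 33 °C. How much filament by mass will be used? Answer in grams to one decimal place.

Interior volume = 258 − 86.7, so 171.3 cm³.
Deposited infill: 0.25 × 171.3 → 42.825 cm³.
Total extruded = 86.7 + 42.825, so 129.525 cm³.
Mass = 129.525 × 1.13, so 146.36325 g.

146.4 g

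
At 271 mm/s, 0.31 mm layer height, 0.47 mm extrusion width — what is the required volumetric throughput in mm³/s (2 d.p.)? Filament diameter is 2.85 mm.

Bead cross-section = 0.31 × 0.47, so 0.1457 mm².
Volumetric flow = 271 × 0.1457 = 39.48 mm³/s.

39.48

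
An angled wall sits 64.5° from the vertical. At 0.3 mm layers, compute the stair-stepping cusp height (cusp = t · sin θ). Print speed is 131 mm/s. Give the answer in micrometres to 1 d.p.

270.8 μm

sin(64.5°) = 0.9026, so cusp = 0.3 × 0.9026 = 0.27078 mm → 270.8 μm.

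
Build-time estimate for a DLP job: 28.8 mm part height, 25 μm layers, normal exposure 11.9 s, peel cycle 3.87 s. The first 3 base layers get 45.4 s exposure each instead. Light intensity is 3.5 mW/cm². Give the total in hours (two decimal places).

5.07 hours

Layers = ⌈28.8/0.025⌉ = 1152.
Bottom layers: 3 × (45.4 + 3.87) → 147.81 s.
Normal layers = 1149 × (11.9 + 3.87), so 18119.73 s.
Total = 147.81 + 18119.73 = 18267.54 s = 5.07 hours.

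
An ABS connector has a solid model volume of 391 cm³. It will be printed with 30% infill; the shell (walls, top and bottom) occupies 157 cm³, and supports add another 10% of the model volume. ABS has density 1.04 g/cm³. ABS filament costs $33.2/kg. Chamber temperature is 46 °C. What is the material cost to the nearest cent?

$9.19

Interior volume = 391 − 157, so 234 cm³.
Infill deposited = 0.30 × 234, so 70.2 cm³.
Support: 0.10 × 391 → 39.1 cm³.
Deposited volume = 157 + 70.2 + 39.1, so 266.3 cm³.
Mass = 266.3 × 1.04, so 276.952 g.
At $33.2/kg: 276.952/1000 × 33.2 = $9.19.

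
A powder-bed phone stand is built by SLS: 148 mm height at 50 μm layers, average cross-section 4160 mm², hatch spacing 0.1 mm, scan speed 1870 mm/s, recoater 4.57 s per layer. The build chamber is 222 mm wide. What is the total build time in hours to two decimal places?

Layers = ⌈148/0.05⌉ = 2960.
Scan path per layer: 4160 / 0.1 → 41600 mm.
Laser time per layer = 41600 / 1870, so 22.246 s.
Time per layer = 22.246 + 4.57, so 26.816 s.
Build time = 2960 × 26.816 = 79375.36 s = 22.05 hours.

22.05 hours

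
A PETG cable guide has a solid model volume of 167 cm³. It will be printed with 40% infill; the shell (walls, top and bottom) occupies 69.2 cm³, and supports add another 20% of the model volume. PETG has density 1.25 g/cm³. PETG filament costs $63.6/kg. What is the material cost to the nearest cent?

Interior volume: 167 − 69.2 → 97.8 cm³.
Deposited infill: 0.40 × 97.8 → 39.12 cm³.
Support = 0.20 × 167 = 33.4 cm³.
Total extruded = 69.2 + 39.12 + 33.4 = 141.72 cm³.
Mass = 141.72 × 1.25 = 177.15 g.
At $63.6/kg: 177.15/1000 × 63.6 = $11.27.

$11.27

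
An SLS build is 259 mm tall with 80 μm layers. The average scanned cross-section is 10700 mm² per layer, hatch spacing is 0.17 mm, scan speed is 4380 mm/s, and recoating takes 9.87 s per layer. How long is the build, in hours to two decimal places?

21.80 hours

Layers = ⌈259/0.08⌉ = 3238.
Hatch length per layer = 10700 / 0.17 = 62941.2 mm.
Laser time per layer = 62941.2 / 4380, so 14.3701 s.
Layer cycle = 14.3701 + 9.87, so 24.2401 s.
3238 layers × 24.2401 s/layer = 78489.4438 s, i.e. 21.80 hours.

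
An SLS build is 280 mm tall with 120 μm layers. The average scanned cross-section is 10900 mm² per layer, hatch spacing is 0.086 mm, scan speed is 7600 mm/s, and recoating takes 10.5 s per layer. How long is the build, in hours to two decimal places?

17.62 hours

Layer count = ceil(280 / 0.12) = 2334.
Hatch length per layer = 10900 / 0.086 = 126744.2 mm.
Laser time per layer = 126744.2 / 7600 = 16.6769 s.
Per-layer time: 16.6769 + 10.5 → 27.1769 s.
Total: 2334 × 27.1769 s = 63430.8846 s → 17.62 hours.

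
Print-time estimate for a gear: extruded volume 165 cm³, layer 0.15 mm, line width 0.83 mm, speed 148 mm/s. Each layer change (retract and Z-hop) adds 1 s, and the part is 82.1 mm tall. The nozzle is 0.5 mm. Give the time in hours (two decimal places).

Line area = 0.15 × 0.83, so 0.1245 mm².
Total extruded path = 165000/0.1245 = 1325301.2 mm.
Print-move time = 1325301.2 / 148, so 8954.7 s.
Layer count = ceil(82.1 / 0.15) = 548.
Layer-change overhead = 548 × 1 = 548 s.
Altogether 8954.7 + 548 = 9502.7 s, i.e. 2.64 hours.

2.64 hours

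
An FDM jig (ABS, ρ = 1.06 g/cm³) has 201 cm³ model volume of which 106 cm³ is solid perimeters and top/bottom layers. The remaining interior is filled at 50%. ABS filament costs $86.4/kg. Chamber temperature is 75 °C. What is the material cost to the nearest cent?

Infill region: 201 − 106 → 95 cm³.
Infill deposited = 0.50 × 95, so 47.5 cm³.
Total extruded = 106 + 47.5 = 153.5 cm³.
Mass = 153.5 × 1.06, so 162.71 g.
Cost = 162.71 g / 1000 × $86.4/kg = $14.06.

$14.06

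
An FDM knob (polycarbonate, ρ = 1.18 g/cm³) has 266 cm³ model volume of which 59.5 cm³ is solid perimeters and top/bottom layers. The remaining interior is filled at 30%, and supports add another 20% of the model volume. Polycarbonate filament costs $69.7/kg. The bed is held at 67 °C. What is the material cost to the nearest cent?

$14.36

Volume inside the shell = 266 − 59.5 = 206.5 cm³.
Infill deposited = 0.30 × 206.5, so 61.95 cm³.
Support = 0.20 × 266, so 53.2 cm³.
Deposited volume = 59.5 + 61.95 + 53.2 = 174.65 cm³.
Mass = 174.65 × 1.18, so 206.087 g.
At $69.7/kg: 206.087/1000 × 69.7 = $14.36.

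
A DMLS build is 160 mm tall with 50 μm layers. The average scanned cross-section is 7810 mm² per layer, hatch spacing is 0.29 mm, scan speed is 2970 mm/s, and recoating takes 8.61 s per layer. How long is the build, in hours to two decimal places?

Number of layers: 160 / 0.05 → 3200 (rounded up).
Per-layer scan distance = 7810 / 0.29 = 26931 mm.
Scan time per layer: 26931 / 2970 → 9.0677 s.
Per-layer time = 9.0677 + 8.61, so 17.6777 s.
Total: 3200 × 17.6777 s = 56568.64 s → 15.71 hours.

15.71 hours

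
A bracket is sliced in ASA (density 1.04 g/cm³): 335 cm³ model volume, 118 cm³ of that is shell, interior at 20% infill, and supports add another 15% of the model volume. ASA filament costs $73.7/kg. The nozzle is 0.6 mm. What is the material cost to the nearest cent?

Infill region = 335 − 118, so 217 cm³.
Infill deposited = 0.20 × 217 = 43.4 cm³.
Support = 0.15 × 335 = 50.25 cm³.
Deposited volume = 118 + 43.4 + 50.25 = 211.65 cm³.
Mass: 211.65 × 1.04 → 220.116 g.
Cost = 220.116 g / 1000 × $73.7/kg = $16.22.

$16.22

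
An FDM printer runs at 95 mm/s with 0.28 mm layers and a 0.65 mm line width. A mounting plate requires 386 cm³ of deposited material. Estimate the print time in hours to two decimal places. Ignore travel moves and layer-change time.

6.20 hours

Line area = 0.28 × 0.65, so 0.182 mm².
Path length: 386000 mm³ / 0.182 mm² → 2120879.1 mm.
Extrusion time: 2120879.1 / 95 → 22325 s.
That's 22325 s → 6.20 hours.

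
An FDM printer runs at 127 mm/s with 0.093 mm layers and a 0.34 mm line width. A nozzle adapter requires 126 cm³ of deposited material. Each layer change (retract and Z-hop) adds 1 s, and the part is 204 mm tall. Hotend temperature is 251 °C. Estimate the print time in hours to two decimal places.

Bead cross-section: 0.093 × 0.34 → 0.03162 mm².
Path length: 126000 mm³ / 0.03162 mm² → 3984819.7 mm.
Time extruding = 3984819.7 / 127, so 31376.5 s.
Layers = ⌈204/0.093⌉ = 2194.
Z-hop total = 2194 × 1 = 2194 s.
Total = 31376.5 + 2194 = 33570.5 s = 9.33 hours.

9.33 hours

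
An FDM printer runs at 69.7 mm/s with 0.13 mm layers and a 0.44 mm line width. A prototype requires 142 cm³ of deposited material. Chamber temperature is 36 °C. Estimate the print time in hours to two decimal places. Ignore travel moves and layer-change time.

9.89 hours

Bead cross-section = 0.13 × 0.44, so 0.0572 mm².
Path length: 142000 mm³ / 0.0572 mm² → 2482517.5 mm.
Time extruding = 2482517.5 / 69.7 = 35617.2 s.
35617.2 s = 9.89 hours.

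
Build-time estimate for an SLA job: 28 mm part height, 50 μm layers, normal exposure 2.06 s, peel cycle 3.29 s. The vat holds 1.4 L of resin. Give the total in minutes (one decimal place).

Layer count = ceil(28 / 0.05) = 560.
Cycle time = 2.06 + 3.29 = 5.35 s.
Total = 560 × 5.35 = 2996 s = 49.9 minutes.

49.9 minutes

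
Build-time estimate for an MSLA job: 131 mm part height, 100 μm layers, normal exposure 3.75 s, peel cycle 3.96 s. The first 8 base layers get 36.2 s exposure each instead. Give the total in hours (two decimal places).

2.88 hours

Layers = ⌈131/0.1⌉ = 1310.
Base layers: 8 × (36.2 + 3.96) → 321.28 s.
Normal layers = 1302 × (3.75 + 3.96) = 10038.42 s.
Sum: 321.28 + 10038.42 = 10359.7 s → 2.88 hours.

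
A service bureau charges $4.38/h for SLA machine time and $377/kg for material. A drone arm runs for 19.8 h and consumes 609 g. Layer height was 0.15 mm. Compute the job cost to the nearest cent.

$316.32

Time charge = 4.38 × 19.8 = $86.724.
Material cost = 377 × 609/1000 = $229.593.
Total = 86.724 + 229.593 = 316.317 ≈ $316.32.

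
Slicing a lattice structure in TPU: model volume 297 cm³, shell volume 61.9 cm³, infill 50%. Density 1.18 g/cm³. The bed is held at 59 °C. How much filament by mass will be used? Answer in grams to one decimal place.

Volume inside the shell = 297 − 61.9, so 235.1 cm³.
Infill volume = 0.50 × 235.1 = 117.55 cm³.
Total extruded = 61.9 + 117.55, so 179.45 cm³.
Mass: 179.45 × 1.18 → 211.751 g.

211.8 g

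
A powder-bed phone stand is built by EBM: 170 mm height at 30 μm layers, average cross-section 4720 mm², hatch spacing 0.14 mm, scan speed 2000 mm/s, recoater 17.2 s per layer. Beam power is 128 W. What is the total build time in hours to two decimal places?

53.61 hours

Layer count = ceil(170 / 0.03) = 5667.
Hatch length per layer: 4720 / 0.14 → 33714.3 mm.
Per-layer scan time: 33714.3 / 2000 → 16.8572 s.
Time per layer: 16.8572 + 17.2 → 34.0572 s.
Build time = 5667 × 34.0572 = 193002.1524 s = 53.61 hours.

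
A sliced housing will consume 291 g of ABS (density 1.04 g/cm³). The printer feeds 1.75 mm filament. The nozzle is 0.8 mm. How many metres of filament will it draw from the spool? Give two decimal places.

Volume = 291 g / 1.04 g·cm⁻³ = 279.8077 cm³ = 279807.7 mm³.
Cross-section of 1.75 mm filament: π·(1.75/2)² = 2.4053 mm².
L = V/A = 279807.7/2.4053 = 116329.65 mm → 116.33 m.

116.33 m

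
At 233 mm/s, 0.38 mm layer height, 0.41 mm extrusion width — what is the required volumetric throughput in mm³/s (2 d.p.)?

A = 0.38 × 0.41, so 0.1558 mm².
Q = v·A = 233 × 0.1558 = 36.30 mm³/s.

36.30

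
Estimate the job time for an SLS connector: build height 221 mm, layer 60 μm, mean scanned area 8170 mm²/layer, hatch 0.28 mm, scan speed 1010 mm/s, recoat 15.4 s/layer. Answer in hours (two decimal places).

Layer count = ceil(221 / 0.06) = 3684.
Scan path per layer = 8170 / 0.28 = 29178.6 mm.
Per-layer scan time = 29178.6 / 1010, so 28.8897 s.
Layer cycle = 28.8897 + 15.4, so 44.2897 s.
Total: 3684 × 44.2897 s = 163163.2548 s → 45.32 hours.

45.32 hours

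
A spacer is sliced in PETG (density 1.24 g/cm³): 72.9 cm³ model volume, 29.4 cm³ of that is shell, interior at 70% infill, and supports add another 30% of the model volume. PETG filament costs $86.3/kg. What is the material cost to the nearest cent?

Volume inside the shell: 72.9 − 29.4 → 43.5 cm³.
Infill volume: 0.70 × 43.5 → 30.45 cm³.
Support = 0.30 × 72.9 = 21.87 cm³.
Deposited volume = 29.4 + 30.45 + 21.87, so 81.72 cm³.
Mass: 81.72 × 1.24 → 101.3328 g.
At $86.3/kg: 101.3328/1000 × 86.3 = $8.75.

$8.75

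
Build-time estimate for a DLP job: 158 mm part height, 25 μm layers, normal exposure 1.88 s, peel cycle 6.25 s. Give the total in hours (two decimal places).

Layers = ⌈158/0.025⌉ = 6320.
Cycle time = 1.88 + 6.25, so 8.13 s.
Total = 6320 × 8.13 = 51381.6 s = 14.27 hours.

14.27 hours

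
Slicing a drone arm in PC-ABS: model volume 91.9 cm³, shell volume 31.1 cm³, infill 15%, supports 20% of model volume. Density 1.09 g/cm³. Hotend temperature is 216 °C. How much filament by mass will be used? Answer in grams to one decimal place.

Volume inside the shell: 91.9 − 31.1 → 60.8 cm³.
Infill deposited = 0.15 × 60.8, so 9.12 cm³.
Support = 0.20 × 91.9 = 18.38 cm³.
Total extruded: 31.1 + 9.12 + 18.38 → 58.6 cm³.
Mass = 58.6 × 1.09, so 63.874 g.

63.9 g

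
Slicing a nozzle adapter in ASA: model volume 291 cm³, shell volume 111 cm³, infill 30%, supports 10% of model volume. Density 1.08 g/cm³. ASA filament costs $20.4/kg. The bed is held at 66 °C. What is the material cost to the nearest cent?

Interior volume: 291 − 111 → 180 cm³.
Infill volume = 0.30 × 180, so 54 cm³.
Support: 0.10 × 291 → 29.1 cm³.
Deposited volume: 111 + 54 + 29.1 → 194.1 cm³.
Mass = 194.1 × 1.08 = 209.628 g.
At $20.4/kg: 209.628/1000 × 20.4 = $4.28.

$4.28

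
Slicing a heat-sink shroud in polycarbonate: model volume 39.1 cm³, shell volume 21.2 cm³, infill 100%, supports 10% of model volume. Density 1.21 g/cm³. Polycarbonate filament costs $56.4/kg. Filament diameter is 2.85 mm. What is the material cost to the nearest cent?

$2.94

Volume inside the shell: 39.1 − 21.2 → 17.9 cm³.
Infill volume: 1.00 × 17.9 → 17.9 cm³.
Support = 0.10 × 39.1, so 3.91 cm³.
Total extruded: 21.2 + 17.9 + 3.91 → 43.01 cm³.
Mass: 43.01 × 1.21 → 52.0421 g.
At $56.4/kg: 52.0421/1000 × 56.4 = $2.94.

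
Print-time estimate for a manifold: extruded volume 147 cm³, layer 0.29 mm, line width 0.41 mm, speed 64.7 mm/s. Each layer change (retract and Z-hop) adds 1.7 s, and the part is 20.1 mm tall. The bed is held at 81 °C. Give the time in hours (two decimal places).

Line area = 0.29 × 0.41, so 0.1189 mm².
Total extruded path = 147000/0.1189 = 1236333.1 mm.
Time extruding = 1236333.1 / 64.7, so 19108.7 s.
Layer count = ceil(20.1 / 0.29) = 70.
Z-hop total = 70 × 1.7 = 119 s.
Total = 19108.7 + 119 = 19227.7 s = 5.34 hours.

5.34 hours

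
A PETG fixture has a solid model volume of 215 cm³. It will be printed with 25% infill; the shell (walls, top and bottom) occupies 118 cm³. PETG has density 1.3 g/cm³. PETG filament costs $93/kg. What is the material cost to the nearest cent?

Volume inside the shell = 215 − 118, so 97 cm³.
Deposited infill = 0.25 × 97, so 24.25 cm³.
Total printed volume: 118 + 24.25 → 142.25 cm³.
Mass = 142.25 × 1.3 = 184.925 g.
At $93/kg: 184.925/1000 × 93 = $17.20.

$17.20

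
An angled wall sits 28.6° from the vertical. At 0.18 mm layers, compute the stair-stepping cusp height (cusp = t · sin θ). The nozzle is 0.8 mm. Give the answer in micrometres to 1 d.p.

h_c = t·sin θ = 0.18 × 0.4787 = 0.086166 mm (86.2 μm).

86.2 μm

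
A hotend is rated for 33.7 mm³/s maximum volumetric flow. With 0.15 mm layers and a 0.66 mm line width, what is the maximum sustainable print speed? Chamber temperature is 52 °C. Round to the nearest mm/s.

340 mm/s

Bead cross-section: 0.15 × 0.66 → 0.099 mm².
Max speed = 33.7 / 0.099 = 340.40 ≈ 340 mm/s.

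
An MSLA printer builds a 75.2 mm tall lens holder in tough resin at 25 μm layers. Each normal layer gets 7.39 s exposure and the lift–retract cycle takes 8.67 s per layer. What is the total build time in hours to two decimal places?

13.42 hours

Layer count = ceil(75.2 / 0.025) = 3008.
Each layer takes: 7.39 + 8.67 → 16.06 s.
Total = 3008 × 16.06 = 48308.48 s = 13.42 hours.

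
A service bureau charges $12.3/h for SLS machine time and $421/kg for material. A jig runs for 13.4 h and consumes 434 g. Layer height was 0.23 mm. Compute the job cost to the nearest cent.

Time charge: 12.3 × 13.4 → $164.82.
Feedstock cost: 421 × 434/1000 → $182.714.
Total = 164.82 + 182.714 = 347.534 ≈ $347.53.

$347.53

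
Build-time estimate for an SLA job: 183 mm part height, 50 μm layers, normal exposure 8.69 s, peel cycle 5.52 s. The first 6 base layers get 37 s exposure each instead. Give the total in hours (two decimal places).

Number of layers: 183 / 0.05 → 3660 (rounded up).
Base layers: 6 × (37 + 5.52) → 255.12 s.
Normal layers: 3654 × (8.69 + 5.52) → 51923.34 s.
Sum: 255.12 + 51923.34 = 52178.46 s → 14.49 hours.

14.49 hours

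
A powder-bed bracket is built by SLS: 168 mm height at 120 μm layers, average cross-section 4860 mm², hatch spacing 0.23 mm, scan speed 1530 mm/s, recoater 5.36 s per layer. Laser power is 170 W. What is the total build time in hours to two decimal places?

Layers = ⌈168/0.12⌉ = 1400.
Per-layer scan distance: 4860 / 0.23 → 21130.4 mm.
Per-layer scan time: 21130.4 / 1530 → 13.8107 s.
Time per layer: 13.8107 + 5.36 → 19.1707 s.
1400 layers × 19.1707 s/layer = 26838.98 s, i.e. 7.46 hours.

7.46 hours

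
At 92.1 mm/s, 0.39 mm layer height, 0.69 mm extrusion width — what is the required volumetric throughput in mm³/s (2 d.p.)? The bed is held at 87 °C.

Extrusion cross-section = 0.39 × 0.69, so 0.2691 mm².
Volumetric flow = 92.1 × 0.2691 = 24.78 mm³/s.

24.78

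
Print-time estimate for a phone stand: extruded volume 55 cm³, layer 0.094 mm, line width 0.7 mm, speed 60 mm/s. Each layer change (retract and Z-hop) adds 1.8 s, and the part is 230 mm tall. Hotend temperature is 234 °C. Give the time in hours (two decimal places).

Extrusion cross-section: 0.094 × 0.7 → 0.0658 mm².
Total extruded path = 55000/0.0658 = 835866.3 mm.
Print-move time = 835866.3 / 60, so 13931.1 s.
Number of layers: 230 / 0.094 → 2447 (rounded up).
Layer-change overhead = 2447 × 1.8 = 4404.6 s.
Altogether 13931.1 + 4404.6 = 18335.7 s, i.e. 5.09 hours.

5.09 hours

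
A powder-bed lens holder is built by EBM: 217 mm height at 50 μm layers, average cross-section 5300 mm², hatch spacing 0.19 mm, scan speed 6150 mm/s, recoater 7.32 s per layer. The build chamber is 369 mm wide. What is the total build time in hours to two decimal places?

14.29 hours

Number of layers: 217 / 0.05 → 4340 (rounded up).
Scan path per layer = 5300 / 0.19, so 27894.7 mm.
Beam time per layer: 27894.7 / 6150 → 4.5357 s.
Layer cycle: 4.5357 + 7.32 → 11.8557 s.
4340 layers × 11.8557 s/layer = 51453.738 s, i.e. 14.29 hours.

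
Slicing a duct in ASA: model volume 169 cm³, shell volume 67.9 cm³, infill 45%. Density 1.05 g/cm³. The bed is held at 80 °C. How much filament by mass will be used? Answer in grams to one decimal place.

Interior volume = 169 − 67.9 = 101.1 cm³.
Deposited infill: 0.45 × 101.1 → 45.495 cm³.
Total extruded = 67.9 + 45.495 = 113.395 cm³.
Mass = 113.395 × 1.05 = 119.06475 g.

119.1 g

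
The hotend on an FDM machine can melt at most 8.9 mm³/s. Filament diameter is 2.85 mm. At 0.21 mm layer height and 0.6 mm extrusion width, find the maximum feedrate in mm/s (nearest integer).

71 mm/s

Bead cross-section = 0.21 × 0.6, so 0.126 mm².
v_max = Q/A = 8.9/0.126 = 70.63 mm/s → 71 mm/s.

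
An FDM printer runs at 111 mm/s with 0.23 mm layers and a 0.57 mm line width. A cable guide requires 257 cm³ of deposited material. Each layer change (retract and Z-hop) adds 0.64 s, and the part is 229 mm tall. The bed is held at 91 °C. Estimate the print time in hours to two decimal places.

5.08 hours

Bead cross-section = 0.23 × 0.57, so 0.1311 mm².
Path length: 257000 mm³ / 0.1311 mm² → 1960335.6 mm.
Print-move time: 1960335.6 / 111 → 17660.7 s.
Layer count = ceil(229 / 0.23) = 996.
Non-print overhead: 996 × 0.64 → 637.44 s.
Total = 17660.7 + 637.44 = 18298.14 s = 5.08 hours.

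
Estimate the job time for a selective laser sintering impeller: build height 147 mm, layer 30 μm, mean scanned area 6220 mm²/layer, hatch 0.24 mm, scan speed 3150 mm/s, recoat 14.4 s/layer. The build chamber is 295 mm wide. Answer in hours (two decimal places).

30.80 hours

Layers = ⌈147/0.03⌉ = 4900.
Hatch length per layer: 6220 / 0.24 → 25916.7 mm.
Laser time per layer: 25916.7 / 3150 → 8.2275 s.
Layer cycle: 8.2275 + 14.4 → 22.6275 s.
4900 layers × 22.6275 s/layer = 110874.75 s, i.e. 30.80 hours.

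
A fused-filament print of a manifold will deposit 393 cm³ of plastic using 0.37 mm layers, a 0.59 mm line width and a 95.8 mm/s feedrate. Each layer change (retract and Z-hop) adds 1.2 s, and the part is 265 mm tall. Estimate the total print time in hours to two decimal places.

Bead cross-section: 0.37 × 0.59 → 0.2183 mm².
Path length: 393000 mm³ / 0.2183 mm² → 1800274.9 mm.
Extrusion time = 1800274.9 / 95.8 = 18792 s.
Layers = ⌈265/0.37⌉ = 717.
Z-hop total = 717 × 1.2 = 860.4 s.
Altogether 18792 + 860.4 = 19652.4 s, i.e. 5.46 hours.

5.46 hours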